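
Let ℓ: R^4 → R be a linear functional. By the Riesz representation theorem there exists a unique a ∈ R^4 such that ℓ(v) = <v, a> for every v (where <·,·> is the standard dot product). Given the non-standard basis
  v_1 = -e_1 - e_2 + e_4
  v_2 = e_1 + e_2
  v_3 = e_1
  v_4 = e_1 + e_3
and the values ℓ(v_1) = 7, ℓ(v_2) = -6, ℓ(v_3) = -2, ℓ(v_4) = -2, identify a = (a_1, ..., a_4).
a = (-2, -4, 0, 1)

Write a = (a_1, ..., a_4) in the standard basis. For each basis vector v_i, ℓ(v_i) = <v_i, a> is a linear equation in the a_j's. Collect the n equations into a matrix system V a = ℓ, where row i of V is v_i (expressed in the standard basis). Since V is invertible (lower-triangular with 1s on the diagonal, up to permutation), solve by back-substitution:
  V =
[[-1, -1, 0, 1],
 [1, 1, 0, 0],
 [1, 0, 0, 0],
 [1, 0, 1, 0]]
  V a = (7, -6, -2, -2)
Solving gives a = (-2, -4, 0, 1).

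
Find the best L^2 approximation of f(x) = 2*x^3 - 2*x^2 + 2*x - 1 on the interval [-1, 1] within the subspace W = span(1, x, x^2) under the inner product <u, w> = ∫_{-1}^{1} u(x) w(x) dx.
g(x) = -2*x^2 + 16*x/5 - 1

The best approximation g ∈ W is the orthogonal projection of f onto W. Writing g = a_0 + a_1 x + a_2 x^2, the coefficients solve the normal equations G · a = b where
  G_{ij} = <φ_i, φ_j> and b_i = <f, φ_i>, with φ_0 = 1, φ_1 = x, φ_2 = x^2.
G =
  [2, 0, 2/3]
  [0, 2/3, 0]
  [2/3, 0, 2/5],
b = (-10/3, 32/15, -22/15).
Solving gives a_0 = -1, a_1 = 16/5, a_2 = -2, so
  g(x) = -2*x^2 + 16*x/5 - 1.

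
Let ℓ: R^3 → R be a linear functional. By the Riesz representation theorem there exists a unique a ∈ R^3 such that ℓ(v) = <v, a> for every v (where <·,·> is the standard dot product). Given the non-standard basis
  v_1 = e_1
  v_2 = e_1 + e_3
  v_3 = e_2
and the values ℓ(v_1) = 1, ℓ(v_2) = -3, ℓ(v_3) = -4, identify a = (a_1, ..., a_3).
a = (1, -4, -4)

Write a = (a_1, ..., a_3) in the standard basis. For each basis vector v_i, ℓ(v_i) = <v_i, a> is a linear equation in the a_j's. Collect the n equations into a matrix system V a = ℓ, where row i of V is v_i (expressed in the standard basis). Since V is invertible (lower-triangular with 1s on the diagonal, up to permutation), solve by back-substitution:
  V =
[[1, 0, 0],
 [1, 0, 1],
 [0, 1, 0]]
  V a = (1, -3, -4)
Solving gives a = (1, -4, -4).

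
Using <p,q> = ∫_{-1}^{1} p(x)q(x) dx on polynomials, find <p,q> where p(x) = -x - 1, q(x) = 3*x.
<p,q> = -2

Expand the product: p(x)·q(x) = -3*x^2 - 3*x.
∫_{-1}^{1} of each monomial x^k gives [2/(k+1) if k even, 0 if k odd]. Integrating term-by-term (or equivalently evaluating the antiderivative F(x) = -x^3 - 3*x^2/2 at the endpoints):
  F(1) − F(−1) = -5/2 − (-1/2) = -2.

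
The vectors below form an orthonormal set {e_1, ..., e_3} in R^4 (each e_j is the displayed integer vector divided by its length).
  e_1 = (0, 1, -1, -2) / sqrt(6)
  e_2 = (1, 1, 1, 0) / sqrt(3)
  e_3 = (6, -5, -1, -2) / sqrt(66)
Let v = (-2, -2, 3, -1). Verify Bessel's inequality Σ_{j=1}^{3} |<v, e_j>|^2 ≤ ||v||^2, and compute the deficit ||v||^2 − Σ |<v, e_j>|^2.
Σ |<v, e_j>|^2 = 65/33; ||v||^2 = 18; deficit = 529/33

Write each e_j = u_j / sqrt(<u_j, u_j>) where u_j is the displayed integer vector. Then <v, e_j> = <v, u_j> / sqrt(<u_j, u_j>), so |<v, e_j>|^2 = <v, u_j>^2 / <u_j, u_j>.
Coefficients: <v, e_1> = -3/sqrt(6), <v, e_2> = -1/sqrt(3), <v, e_3> = -3/sqrt(66).
Square and sum: Σ |<v, e_j>|^2 = 65/33.
Compute ||v||^2 = v·v = 18.
Deficit = 18 − 65/33 = 529/33 ≥ 0, confirming Bessel's inequality. (The deficit equals ||v − Σ <v,e_j> e_j||^2, the squared distance from v to span{e_j}.)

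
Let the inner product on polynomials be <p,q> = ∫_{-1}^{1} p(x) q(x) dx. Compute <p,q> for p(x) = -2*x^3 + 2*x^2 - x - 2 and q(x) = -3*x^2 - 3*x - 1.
<p,q> = 26/3

Expand the product: p(x)·q(x) = 6*x^5 - x^3 + 7*x^2 + 7*x + 2.
∫_{-1}^{1} of each monomial x^k gives [2/(k+1) if k even, 0 if k odd]. Integrating term-by-term (or equivalently evaluating the antiderivative F(x) = x^6 - x^4/4 + 7*x^3/3 + 7*x^2/2 + 2*x at the endpoints):
  F(1) − F(−1) = 103/12 − (-1/12) = 26/3.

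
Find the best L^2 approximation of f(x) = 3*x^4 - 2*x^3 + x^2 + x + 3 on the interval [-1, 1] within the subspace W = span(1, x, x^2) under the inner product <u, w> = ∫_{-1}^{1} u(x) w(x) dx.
g(x) = 25*x^2/7 - x/5 + 96/35

The best approximation g ∈ W is the orthogonal projection of f onto W. Writing g = a_0 + a_1 x + a_2 x^2, the coefficients solve the normal equations G · a = b where
  G_{ij} = <φ_i, φ_j> and b_i = <f, φ_i>, with φ_0 = 1, φ_1 = x, φ_2 = x^2.
G =
  [2, 0, 2/3]
  [0, 2/3, 0]
  [2/3, 0, 2/5],
b = (118/15, -2/15, 114/35).
Solving gives a_0 = 96/35, a_1 = -1/5, a_2 = 25/7, so
  g(x) = 25*x^2/7 - x/5 + 96/35.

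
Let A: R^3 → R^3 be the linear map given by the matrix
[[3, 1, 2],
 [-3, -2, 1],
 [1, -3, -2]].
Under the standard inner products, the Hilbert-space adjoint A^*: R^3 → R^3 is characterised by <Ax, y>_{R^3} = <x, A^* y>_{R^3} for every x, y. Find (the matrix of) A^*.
A^* = A^T =
[[3, -3, 1],
 [1, -2, -3],
 [2, 1, -2]]

For real matrices with standard dot products, the defining identity <Ax, y> = <x, A^* y> gives (Ax)^T y = x^T (A^*) y, i.e. x^T A^T y = x^T (A^*) y. Since this holds for all x, y, we must have A^* = A^T. Therefore
A^* =
[[3, -3, 1],
 [1, -2, -3],
 [2, 1, -2]].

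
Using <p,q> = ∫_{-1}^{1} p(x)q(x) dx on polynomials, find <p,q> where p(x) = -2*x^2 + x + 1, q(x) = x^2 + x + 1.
<p,q> = 6/5

Expand the product: p(x)·q(x) = -2*x^4 - x^3 + 2*x + 1.
∫_{-1}^{1} of each monomial x^k gives [2/(k+1) if k even, 0 if k odd]. Integrating term-by-term (or equivalently evaluating the antiderivative F(x) = -2*x^5/5 - x^4/4 + x^2 + x at the endpoints):
  F(1) − F(−1) = 27/20 − (3/20) = 6/5.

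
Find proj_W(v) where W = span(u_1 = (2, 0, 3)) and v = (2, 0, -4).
proj_W(v) = (-16/13, 0, -24/13)

Set up U = [u_1 | ... | u_1] ∈ R^(3×1). The projector onto W = col(U) is P = U (U^T U)^(-1) U^T.
Compute U^T U =
  [13],
and U^T v = (-8).
Solve U^T U · c = U^T v for the coefficients: c = (-8/13). The projection is proj_W(v) = U c.
Check: (v - proj_W(v)) · u_1 = 0  (should be 0).
Result: proj_W(v) = (-16/13, 0, -24/13).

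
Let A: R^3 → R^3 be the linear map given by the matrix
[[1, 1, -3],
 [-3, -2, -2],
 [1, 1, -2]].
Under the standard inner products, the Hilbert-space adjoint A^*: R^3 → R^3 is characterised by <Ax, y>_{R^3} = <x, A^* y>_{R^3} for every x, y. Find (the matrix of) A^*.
A^* = A^T =
[[1, -3, 1],
 [1, -2, 1],
 [-3, -2, -2]]

For real matrices with standard dot products, the defining identity <Ax, y> = <x, A^* y> gives (Ax)^T y = x^T (A^*) y, i.e. x^T A^T y = x^T (A^*) y. Since this holds for all x, y, we must have A^* = A^T. Therefore
A^* =
[[1, -3, 1],
 [1, -2, 1],
 [-3, -2, -2]].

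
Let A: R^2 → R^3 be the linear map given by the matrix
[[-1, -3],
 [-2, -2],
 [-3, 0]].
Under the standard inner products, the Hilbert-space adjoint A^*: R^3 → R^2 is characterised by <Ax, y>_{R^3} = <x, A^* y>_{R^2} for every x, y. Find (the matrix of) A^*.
A^* = A^T =
[[-1, -2, -3],
 [-3, -2, 0]]

For real matrices with standard dot products, the defining identity <Ax, y> = <x, A^* y> gives (Ax)^T y = x^T (A^*) y, i.e. x^T A^T y = x^T (A^*) y. Since this holds for all x, y, we must have A^* = A^T. Therefore
A^* =
[[-1, -2, -3],
 [-3, -2, 0]].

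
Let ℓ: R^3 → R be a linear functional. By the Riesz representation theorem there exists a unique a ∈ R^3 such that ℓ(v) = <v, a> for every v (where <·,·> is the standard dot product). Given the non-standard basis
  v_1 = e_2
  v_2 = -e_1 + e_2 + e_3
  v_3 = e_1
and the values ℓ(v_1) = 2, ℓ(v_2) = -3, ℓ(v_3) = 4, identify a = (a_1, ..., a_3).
a = (4, 2, -1)

Write a = (a_1, ..., a_3) in the standard basis. For each basis vector v_i, ℓ(v_i) = <v_i, a> is a linear equation in the a_j's. Collect the n equations into a matrix system V a = ℓ, where row i of V is v_i (expressed in the standard basis). Since V is invertible (lower-triangular with 1s on the diagonal, up to permutation), solve by back-substitution:
  V =
[[0, 1, 0],
 [-1, 1, 1],
 [1, 0, 0]]
  V a = (2, -3, 4)
Solving gives a = (4, 2, -1).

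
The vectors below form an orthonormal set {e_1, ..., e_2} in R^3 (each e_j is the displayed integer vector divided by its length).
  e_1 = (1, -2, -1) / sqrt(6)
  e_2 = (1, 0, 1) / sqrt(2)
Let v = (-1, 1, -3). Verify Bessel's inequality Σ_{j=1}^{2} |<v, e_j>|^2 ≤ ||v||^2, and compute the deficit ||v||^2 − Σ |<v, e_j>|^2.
Σ |<v, e_j>|^2 = 8; ||v||^2 = 11; deficit = 3

Write each e_j = u_j / sqrt(<u_j, u_j>) where u_j is the displayed integer vector. Then <v, e_j> = <v, u_j> / sqrt(<u_j, u_j>), so |<v, e_j>|^2 = <v, u_j>^2 / <u_j, u_j>.
Coefficients: <v, e_1> = 0/sqrt(6), <v, e_2> = -4/sqrt(2).
Square and sum: Σ |<v, e_j>|^2 = 8.
Compute ||v||^2 = v·v = 11.
Deficit = 11 − 8 = 3 ≥ 0, confirming Bessel's inequality. (The deficit equals ||v − Σ <v,e_j> e_j||^2, the squared distance from v to span{e_j}.)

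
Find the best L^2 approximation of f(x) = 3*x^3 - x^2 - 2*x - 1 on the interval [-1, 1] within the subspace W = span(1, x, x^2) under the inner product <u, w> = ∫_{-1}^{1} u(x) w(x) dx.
g(x) = -x^2 - x/5 - 1

The best approximation g ∈ W is the orthogonal projection of f onto W. Writing g = a_0 + a_1 x + a_2 x^2, the coefficients solve the normal equations G · a = b where
  G_{ij} = <φ_i, φ_j> and b_i = <f, φ_i>, with φ_0 = 1, φ_1 = x, φ_2 = x^2.
G =
  [2, 0, 2/3]
  [0, 2/3, 0]
  [2/3, 0, 2/5],
b = (-8/3, -2/15, -16/15).
Solving gives a_0 = -1, a_1 = -1/5, a_2 = -1, so
  g(x) = -x^2 - x/5 - 1.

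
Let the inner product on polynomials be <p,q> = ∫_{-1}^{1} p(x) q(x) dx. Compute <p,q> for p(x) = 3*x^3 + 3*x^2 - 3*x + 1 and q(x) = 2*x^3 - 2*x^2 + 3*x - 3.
<p,q> = -1976/105

Expand the product: p(x)·q(x) = 6*x^6 - 3*x^4 + 8*x^3 - 20*x^2 + 12*x - 3.
∫_{-1}^{1} of each monomial x^k gives [2/(k+1) if k even, 0 if k odd]. Integrating term-by-term (or equivalently evaluating the antiderivative F(x) = 6*x^7/7 - 3*x^5/5 + 2*x^4 - 20*x^3/3 + 6*x^2 - 3*x at the endpoints):
  F(1) − F(−1) = -148/105 − (1828/105) = -1976/105.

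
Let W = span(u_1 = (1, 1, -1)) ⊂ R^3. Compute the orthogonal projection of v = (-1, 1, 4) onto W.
proj_W(v) = (-4/3, -4/3, 4/3)

Set up U = [u_1 | ... | u_1] ∈ R^(3×1). The projector onto W = col(U) is P = U (U^T U)^(-1) U^T.
Compute U^T U =
  [3],
and U^T v = (-4).
Solve U^T U · c = U^T v for the coefficients: c = (-4/3). The projection is proj_W(v) = U c.
Check: (v - proj_W(v)) · u_1 = 0  (should be 0).
Result: proj_W(v) = (-4/3, -4/3, 4/3).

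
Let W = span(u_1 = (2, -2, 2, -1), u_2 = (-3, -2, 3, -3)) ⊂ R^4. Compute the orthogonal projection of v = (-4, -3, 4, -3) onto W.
proj_W(v) = (-220/59, -150/59, 224/59, -223/59)

Set up U = [u_1 | ... | u_2] ∈ R^(4×2). The projector onto W = col(U) is P = U (U^T U)^(-1) U^T.
Compute U^T U =
  [13, 7]
  [7, 31],
and U^T v = (9, 39).
Solve U^T U · c = U^T v for the coefficients: c = (1/59, 74/59). The projection is proj_W(v) = U c.
Check: (v - proj_W(v)) · u_1 = 0  (should be 0).
Check: (v - proj_W(v)) · u_2 = 0  (should be 0).
Result: proj_W(v) = (-220/59, -150/59, 224/59, -223/59).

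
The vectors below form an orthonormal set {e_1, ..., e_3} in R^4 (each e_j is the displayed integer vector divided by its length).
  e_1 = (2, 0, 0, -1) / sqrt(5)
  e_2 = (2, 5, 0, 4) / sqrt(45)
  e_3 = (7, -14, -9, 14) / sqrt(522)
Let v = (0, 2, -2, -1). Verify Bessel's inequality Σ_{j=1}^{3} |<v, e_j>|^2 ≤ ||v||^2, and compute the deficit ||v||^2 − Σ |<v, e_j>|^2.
Σ |<v, e_j>|^2 = 61/29; ||v||^2 = 9; deficit = 200/29

Write each e_j = u_j / sqrt(<u_j, u_j>) where u_j is the displayed integer vector. Then <v, e_j> = <v, u_j> / sqrt(<u_j, u_j>), so |<v, e_j>|^2 = <v, u_j>^2 / <u_j, u_j>.
Coefficients: <v, e_1> = 1/sqrt(5), <v, e_2> = 6/sqrt(45), <v, e_3> = -24/sqrt(522).
Square and sum: Σ |<v, e_j>|^2 = 61/29.
Compute ||v||^2 = v·v = 9.
Deficit = 9 − 61/29 = 200/29 ≥ 0, confirming Bessel's inequality. (The deficit equals ||v − Σ <v,e_j> e_j||^2, the squared distance from v to span{e_j}.)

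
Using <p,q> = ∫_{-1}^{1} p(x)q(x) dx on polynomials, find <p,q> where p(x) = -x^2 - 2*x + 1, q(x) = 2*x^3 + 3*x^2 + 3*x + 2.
<p,q> = -32/15

Expand the product: p(x)·q(x) = -2*x^5 - 7*x^4 - 7*x^3 - 5*x^2 - x + 2.
∫_{-1}^{1} of each monomial x^k gives [2/(k+1) if k even, 0 if k odd]. Integrating term-by-term (or equivalently evaluating the antiderivative F(x) = -x^6/3 - 7*x^5/5 - 7*x^4/4 - 5*x^3/3 - x^2/2 + 2*x at the endpoints):
  F(1) − F(−1) = -73/20 − (-91/60) = -32/15.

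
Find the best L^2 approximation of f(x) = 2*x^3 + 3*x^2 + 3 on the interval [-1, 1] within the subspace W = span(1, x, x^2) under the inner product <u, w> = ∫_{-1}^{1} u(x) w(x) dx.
g(x) = 3*x^2 + 6*x/5 + 3

The best approximation g ∈ W is the orthogonal projection of f onto W. Writing g = a_0 + a_1 x + a_2 x^2, the coefficients solve the normal equations G · a = b where
  G_{ij} = <φ_i, φ_j> and b_i = <f, φ_i>, with φ_0 = 1, φ_1 = x, φ_2 = x^2.
G =
  [2, 0, 2/3]
  [0, 2/3, 0]
  [2/3, 0, 2/5],
b = (8, 4/5, 16/5).
Solving gives a_0 = 3, a_1 = 6/5, a_2 = 3, so
  g(x) = 3*x^2 + 6*x/5 + 3.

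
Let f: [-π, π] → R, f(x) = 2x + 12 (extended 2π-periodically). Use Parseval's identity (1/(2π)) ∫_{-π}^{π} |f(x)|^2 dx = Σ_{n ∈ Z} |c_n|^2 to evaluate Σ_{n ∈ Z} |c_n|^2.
Σ |c_n|^2 = 4π^2/3 + 144

Expand and integrate term by term over [-π, π]:
  ∫ (2x)^2 dx = 4·(2π^3/3); ∫ 2·2·(12)·x dx = 0 (odd integrand); ∫ 12^2 dx = 144·2π.
So (1/(2π)) ∫_{-π}^{π} (2x + 12)^2 dx = 4π^2/3 + 144 = 4π^2/3 + 144.
Parseval ⇒ Σ |c_n|^2 = 4π^2/3 + 144.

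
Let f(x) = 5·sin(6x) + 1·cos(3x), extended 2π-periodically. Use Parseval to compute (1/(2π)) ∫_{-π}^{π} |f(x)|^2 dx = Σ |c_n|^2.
Σ |c_n|^2 = 13

Expand |f|^2 and use orthogonality of {sin(nx), cos(mx)} on [-π, π]:
  ∫_{-π}^{π} sin(nx)^2 dx = π, ∫ cos(mx)^2 dx = π, and cross terms integrate to 0.
So ∫_{-π}^{π} f(x)^2 dx = 5^2 · π + 1^2 · π = (25 + 1)π.
Divide by 2π: (25 + 1)/2 = 13.
By Parseval, this equals Σ |c_n|^2.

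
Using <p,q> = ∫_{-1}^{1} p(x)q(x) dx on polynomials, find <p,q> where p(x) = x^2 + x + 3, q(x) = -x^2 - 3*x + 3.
<p,q> = 78/5

Expand the product: p(x)·q(x) = -x^4 - 4*x^3 - 3*x^2 - 6*x + 9.
∫_{-1}^{1} of each monomial x^k gives [2/(k+1) if k even, 0 if k odd]. Integrating term-by-term (or equivalently evaluating the antiderivative F(x) = -x^5/5 - x^4 - x^3 - 3*x^2 + 9*x at the endpoints):
  F(1) − F(−1) = 19/5 − (-59/5) = 78/5.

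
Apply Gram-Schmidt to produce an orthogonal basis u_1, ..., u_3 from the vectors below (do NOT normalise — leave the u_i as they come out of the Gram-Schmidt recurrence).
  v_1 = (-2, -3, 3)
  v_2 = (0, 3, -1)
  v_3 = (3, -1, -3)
Orthogonal basis:
  u_1 = (-2, -3, 3)
  u_2 = (-12/11, 15/11, 7/11)
  u_3 = (-3/19, -1/19, -3/19)

Apply the Gram-Schmidt recurrence
  u_1 = v_1
  u_i = v_i − Σ_{j<i} ((v_i · u_j) / (u_j · u_j)) · u_j.

Step by step this gives:
  u_1 = (-2, -3, 3)
  u_2 = (-12/11, 15/11, 7/11)
  u_3 = (-3/19, -1/19, -3/19)

Orthogonality check:
  u_2 · u_1 = 0 (should be 0)
  u_3 · u_1 = 0 (should be 0)
  u_3 · u_2 = 0 (should be 0)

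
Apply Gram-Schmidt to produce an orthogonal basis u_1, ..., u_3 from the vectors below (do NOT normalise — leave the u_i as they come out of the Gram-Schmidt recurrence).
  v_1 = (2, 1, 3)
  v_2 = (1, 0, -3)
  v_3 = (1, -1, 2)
Orthogonal basis:
  u_1 = (2, 1, 3)
  u_2 = (2, 1/2, -3/2)
  u_3 = (6/13, -18/13, 2/13)

Apply the Gram-Schmidt recurrence
  u_1 = v_1
  u_i = v_i − Σ_{j<i} ((v_i · u_j) / (u_j · u_j)) · u_j.

Step by step this gives:
  u_1 = (2, 1, 3)
  u_2 = (2, 1/2, -3/2)
  u_3 = (6/13, -18/13, 2/13)

Orthogonality check:
  u_2 · u_1 = 0 (should be 0)
  u_3 · u_1 = 0 (should be 0)
  u_3 · u_2 = 0 (should be 0)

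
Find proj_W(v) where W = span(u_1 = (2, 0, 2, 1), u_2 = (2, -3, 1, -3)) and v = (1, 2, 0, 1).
proj_W(v) = (2/11, 12/11, 6/11, 17/11)

Set up U = [u_1 | ... | u_2] ∈ R^(4×2). The projector onto W = col(U) is P = U (U^T U)^(-1) U^T.
Compute U^T U =
  [9, 3]
  [3, 23],
and U^T v = (3, -7).
Solve U^T U · c = U^T v for the coefficients: c = (5/11, -4/11). The projection is proj_W(v) = U c.
Check: (v - proj_W(v)) · u_1 = 0  (should be 0).
Check: (v - proj_W(v)) · u_2 = 0  (should be 0).
Result: proj_W(v) = (2/11, 12/11, 6/11, 17/11).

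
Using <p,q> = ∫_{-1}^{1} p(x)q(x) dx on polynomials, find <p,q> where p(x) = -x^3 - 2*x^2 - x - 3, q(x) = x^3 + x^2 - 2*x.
<p,q> = -142/105

Expand the product: p(x)·q(x) = -x^6 - 3*x^5 - x^4 - x^2 + 6*x.
∫_{-1}^{1} of each monomial x^k gives [2/(k+1) if k even, 0 if k odd]. Integrating term-by-term (or equivalently evaluating the antiderivative F(x) = -x^7/7 - x^6/2 - x^5/5 - x^3/3 + 3*x^2 at the endpoints):
  F(1) − F(−1) = 383/210 − (667/210) = -142/105.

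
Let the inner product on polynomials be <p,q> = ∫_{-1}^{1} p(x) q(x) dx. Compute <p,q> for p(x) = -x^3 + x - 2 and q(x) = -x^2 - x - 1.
<p,q> = 76/15

Expand the product: p(x)·q(x) = x^5 + x^4 + x^2 + x + 2.
∫_{-1}^{1} of each monomial x^k gives [2/(k+1) if k even, 0 if k odd]. Integrating term-by-term (or equivalently evaluating the antiderivative F(x) = x^6/6 + x^5/5 + x^3/3 + x^2/2 + 2*x at the endpoints):
  F(1) − F(−1) = 16/5 − (-28/15) = 76/15.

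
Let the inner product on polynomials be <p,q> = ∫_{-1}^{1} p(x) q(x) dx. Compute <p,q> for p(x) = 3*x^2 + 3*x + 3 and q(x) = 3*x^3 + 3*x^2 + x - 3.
<p,q> = -44/5

Expand the product: p(x)·q(x) = 9*x^5 + 18*x^4 + 21*x^3 + 3*x^2 - 6*x - 9.
∫_{-1}^{1} of each monomial x^k gives [2/(k+1) if k even, 0 if k odd]. Integrating term-by-term (or equivalently evaluating the antiderivative F(x) = 3*x^6/2 + 18*x^5/5 + 21*x^4/4 + x^3 - 3*x^2 - 9*x at the endpoints):
  F(1) − F(−1) = -13/20 − (163/20) = -44/5.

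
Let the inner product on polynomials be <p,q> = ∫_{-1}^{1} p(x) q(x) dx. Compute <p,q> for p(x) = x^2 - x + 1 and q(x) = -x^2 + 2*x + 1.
<p,q> = 4/15

Expand the product: p(x)·q(x) = -x^4 + 3*x^3 - 2*x^2 + x + 1.
∫_{-1}^{1} of each monomial x^k gives [2/(k+1) if k even, 0 if k odd]. Integrating term-by-term (or equivalently evaluating the antiderivative F(x) = -x^5/5 + 3*x^4/4 - 2*x^3/3 + x^2/2 + x at the endpoints):
  F(1) − F(−1) = 83/60 − (67/60) = 4/15.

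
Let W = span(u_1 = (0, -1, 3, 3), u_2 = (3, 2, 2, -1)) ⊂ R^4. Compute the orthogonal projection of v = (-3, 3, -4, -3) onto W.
proj_W(v) = (-384/341, 168/341, -1528/341, -104/31)

Set up U = [u_1 | ... | u_2] ∈ R^(4×2). The projector onto W = col(U) is P = U (U^T U)^(-1) U^T.
Compute U^T U =
  [19, 1]
  [1, 18],
and U^T v = (-24, -8).
Solve U^T U · c = U^T v for the coefficients: c = (-424/341, -128/341). The projection is proj_W(v) = U c.
Check: (v - proj_W(v)) · u_1 = 0  (should be 0).
Check: (v - proj_W(v)) · u_2 = 0  (should be 0).
Result: proj_W(v) = (-384/341, 168/341, -1528/341, -104/31).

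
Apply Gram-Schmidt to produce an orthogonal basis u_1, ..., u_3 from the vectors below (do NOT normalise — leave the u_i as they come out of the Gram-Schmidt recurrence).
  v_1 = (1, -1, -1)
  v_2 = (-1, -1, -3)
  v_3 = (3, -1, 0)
Orthogonal basis:
  u_1 = (1, -1, -1)
  u_2 = (-2, 0, -2)
  u_3 = (1/6, 1/3, -1/6)

Apply the Gram-Schmidt recurrence
  u_1 = v_1
  u_i = v_i − Σ_{j<i} ((v_i · u_j) / (u_j · u_j)) · u_j.

Step by step this gives:
  u_1 = (1, -1, -1)
  u_2 = (-2, 0, -2)
  u_3 = (1/6, 1/3, -1/6)

Orthogonality check:
  u_2 · u_1 = 0 (should be 0)
  u_3 · u_1 = 0 (should be 0)
  u_3 · u_2 = 0 (should be 0)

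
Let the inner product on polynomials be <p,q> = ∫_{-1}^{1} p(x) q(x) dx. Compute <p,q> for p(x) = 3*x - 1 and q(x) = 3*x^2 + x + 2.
<p,q> = -4

Expand the product: p(x)·q(x) = 9*x^3 + 5*x - 2.
∫_{-1}^{1} of each monomial x^k gives [2/(k+1) if k even, 0 if k odd]. Integrating term-by-term (or equivalently evaluating the antiderivative F(x) = 9*x^4/4 + 5*x^2/2 - 2*x at the endpoints):
  F(1) − F(−1) = 11/4 − (27/4) = -4.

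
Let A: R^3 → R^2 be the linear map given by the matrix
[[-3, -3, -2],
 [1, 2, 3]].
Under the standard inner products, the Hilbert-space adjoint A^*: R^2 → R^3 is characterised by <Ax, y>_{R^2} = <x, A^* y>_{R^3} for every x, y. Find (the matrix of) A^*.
A^* = A^T =
[[-3, 1],
 [-3, 2],
 [-2, 3]]

For real matrices with standard dot products, the defining identity <Ax, y> = <x, A^* y> gives (Ax)^T y = x^T (A^*) y, i.e. x^T A^T y = x^T (A^*) y. Since this holds for all x, y, we must have A^* = A^T. Therefore
A^* =
[[-3, 1],
 [-3, 2],
 [-2, 3]].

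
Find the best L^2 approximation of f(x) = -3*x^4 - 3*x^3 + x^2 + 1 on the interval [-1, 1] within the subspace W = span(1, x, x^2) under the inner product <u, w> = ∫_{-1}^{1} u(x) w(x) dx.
g(x) = -11*x^2/7 - 9*x/5 + 44/35

The best approximation g ∈ W is the orthogonal projection of f onto W. Writing g = a_0 + a_1 x + a_2 x^2, the coefficients solve the normal equations G · a = b where
  G_{ij} = <φ_i, φ_j> and b_i = <f, φ_i>, with φ_0 = 1, φ_1 = x, φ_2 = x^2.
G =
  [2, 0, 2/3]
  [0, 2/3, 0]
  [2/3, 0, 2/5],
b = (22/15, -6/5, 22/105).
Solving gives a_0 = 44/35, a_1 = -9/5, a_2 = -11/7, so
  g(x) = -11*x^2/7 - 9*x/5 + 44/35.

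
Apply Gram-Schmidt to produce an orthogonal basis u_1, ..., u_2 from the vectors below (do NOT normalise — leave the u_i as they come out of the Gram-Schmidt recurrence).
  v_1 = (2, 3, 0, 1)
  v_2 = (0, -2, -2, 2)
Orthogonal basis:
  u_1 = (2, 3, 0, 1)
  u_2 = (4/7, -8/7, -2, 16/7)

Apply the Gram-Schmidt recurrence
  u_1 = v_1
  u_i = v_i − Σ_{j<i} ((v_i · u_j) / (u_j · u_j)) · u_j.

Step by step this gives:
  u_1 = (2, 3, 0, 1)
  u_2 = (4/7, -8/7, -2, 16/7)

Orthogonality check:
  u_2 · u_1 = 0 (should be 0)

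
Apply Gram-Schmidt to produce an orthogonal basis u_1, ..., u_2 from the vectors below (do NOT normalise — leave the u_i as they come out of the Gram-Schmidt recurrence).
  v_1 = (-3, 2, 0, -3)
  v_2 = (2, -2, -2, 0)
Orthogonal basis:
  u_1 = (-3, 2, 0, -3)
  u_2 = (7/11, -12/11, -2, -15/11)

Apply the Gram-Schmidt recurrence
  u_1 = v_1
  u_i = v_i − Σ_{j<i} ((v_i · u_j) / (u_j · u_j)) · u_j.

Step by step this gives:
  u_1 = (-3, 2, 0, -3)
  u_2 = (7/11, -12/11, -2, -15/11)

Orthogonality check:
  u_2 · u_1 = 0 (should be 0)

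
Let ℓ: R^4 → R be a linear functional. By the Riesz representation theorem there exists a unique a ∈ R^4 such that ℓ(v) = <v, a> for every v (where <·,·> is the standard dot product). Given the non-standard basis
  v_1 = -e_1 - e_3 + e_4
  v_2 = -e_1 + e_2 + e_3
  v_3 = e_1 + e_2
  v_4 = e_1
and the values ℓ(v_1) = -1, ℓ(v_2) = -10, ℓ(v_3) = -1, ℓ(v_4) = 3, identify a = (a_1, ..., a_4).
a = (3, -4, -3, -1)

Write a = (a_1, ..., a_4) in the standard basis. For each basis vector v_i, ℓ(v_i) = <v_i, a> is a linear equation in the a_j's. Collect the n equations into a matrix system V a = ℓ, where row i of V is v_i (expressed in the standard basis). Since V is invertible (lower-triangular with 1s on the diagonal, up to permutation), solve by back-substitution:
  V =
[[-1, 0, -1, 1],
 [-1, 1, 1, 0],
 [1, 1, 0, 0],
 [1, 0, 0, 0]]
  V a = (-1, -10, -1, 3)
Solving gives a = (3, -4, -3, -1).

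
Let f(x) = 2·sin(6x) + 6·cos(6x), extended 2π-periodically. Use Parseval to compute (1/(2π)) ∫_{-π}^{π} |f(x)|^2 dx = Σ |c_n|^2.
Σ |c_n|^2 = 20

Expand |f|^2 and use orthogonality of {sin(nx), cos(mx)} on [-π, π]:
  ∫_{-π}^{π} sin(nx)^2 dx = π, ∫ cos(mx)^2 dx = π, and cross terms integrate to 0.
So ∫_{-π}^{π} f(x)^2 dx = 2^2 · π + 6^2 · π = (4 + 36)π.
Divide by 2π: (4 + 36)/2 = 20.
By Parseval, this equals Σ |c_n|^2.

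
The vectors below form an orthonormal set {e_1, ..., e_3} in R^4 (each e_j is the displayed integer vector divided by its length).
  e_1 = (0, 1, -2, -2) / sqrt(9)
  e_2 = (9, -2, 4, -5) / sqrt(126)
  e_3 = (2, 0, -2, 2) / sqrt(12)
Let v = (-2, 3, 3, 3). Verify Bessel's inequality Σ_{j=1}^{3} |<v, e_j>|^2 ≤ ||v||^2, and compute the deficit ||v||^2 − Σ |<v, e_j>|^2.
Σ |<v, e_j>|^2 = 677/42; ||v||^2 = 31; deficit = 625/42

Write each e_j = u_j / sqrt(<u_j, u_j>) where u_j is the displayed integer vector. Then <v, e_j> = <v, u_j> / sqrt(<u_j, u_j>), so |<v, e_j>|^2 = <v, u_j>^2 / <u_j, u_j>.
Coefficients: <v, e_1> = -9/sqrt(9), <v, e_2> = -27/sqrt(126), <v, e_3> = -4/sqrt(12).
Square and sum: Σ |<v, e_j>|^2 = 677/42.
Compute ||v||^2 = v·v = 31.
Deficit = 31 − 677/42 = 625/42 ≥ 0, confirming Bessel's inequality. (The deficit equals ||v − Σ <v,e_j> e_j||^2, the squared distance from v to span{e_j}.)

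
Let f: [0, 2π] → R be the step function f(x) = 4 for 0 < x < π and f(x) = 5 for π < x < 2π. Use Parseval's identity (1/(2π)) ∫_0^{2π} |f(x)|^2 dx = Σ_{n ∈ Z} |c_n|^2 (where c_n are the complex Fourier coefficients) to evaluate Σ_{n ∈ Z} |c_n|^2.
Σ |c_n|^2 = 41/2

Parseval equates the L^2 energy of f (normalised by 1/(2π)) with the ℓ^2 sum of its Fourier coefficients: (1/(2π)) ∫_0^{2π} |f|^2 = Σ |c_n|^2.
Compute the left side: (1/(2π)) [∫_0^π 4^2 dx + ∫_π^{2π} 5^2 dx] = (1/(2π)) · (16π + 25π) = (16 + 25)/2 = 41/2.
So Σ_{n ∈ Z} |c_n|^2 = 41/2.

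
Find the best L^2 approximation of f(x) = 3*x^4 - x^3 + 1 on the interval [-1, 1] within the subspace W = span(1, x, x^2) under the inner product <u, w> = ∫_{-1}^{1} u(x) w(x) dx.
g(x) = 18*x^2/7 - 3*x/5 + 26/35

The best approximation g ∈ W is the orthogonal projection of f onto W. Writing g = a_0 + a_1 x + a_2 x^2, the coefficients solve the normal equations G · a = b where
  G_{ij} = <φ_i, φ_j> and b_i = <f, φ_i>, with φ_0 = 1, φ_1 = x, φ_2 = x^2.
G =
  [2, 0, 2/3]
  [0, 2/3, 0]
  [2/3, 0, 2/5],
b = (16/5, -2/5, 32/21).
Solving gives a_0 = 26/35, a_1 = -3/5, a_2 = 18/7, so
  g(x) = 18*x^2/7 - 3*x/5 + 26/35.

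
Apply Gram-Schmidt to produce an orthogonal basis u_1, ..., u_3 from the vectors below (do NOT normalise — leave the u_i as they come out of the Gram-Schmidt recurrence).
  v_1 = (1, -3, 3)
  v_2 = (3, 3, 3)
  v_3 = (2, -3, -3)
Orthogonal basis:
  u_1 = (1, -3, 3)
  u_2 = (54/19, 66/19, 48/19)
  u_3 = (45/14, -15/14, -15/7)

Apply the Gram-Schmidt recurrence
  u_1 = v_1
  u_i = v_i − Σ_{j<i} ((v_i · u_j) / (u_j · u_j)) · u_j.

Step by step this gives:
  u_1 = (1, -3, 3)
  u_2 = (54/19, 66/19, 48/19)
  u_3 = (45/14, -15/14, -15/7)

Orthogonality check:
  u_2 · u_1 = 0 (should be 0)
  u_3 · u_1 = 0 (should be 0)
  u_3 · u_2 = 0 (should be 0)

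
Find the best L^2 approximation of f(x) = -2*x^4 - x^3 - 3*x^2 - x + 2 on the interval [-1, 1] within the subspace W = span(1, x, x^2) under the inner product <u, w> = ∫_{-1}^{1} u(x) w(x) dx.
g(x) = -33*x^2/7 - 8*x/5 + 76/35

The best approximation g ∈ W is the orthogonal projection of f onto W. Writing g = a_0 + a_1 x + a_2 x^2, the coefficients solve the normal equations G · a = b where
  G_{ij} = <φ_i, φ_j> and b_i = <f, φ_i>, with φ_0 = 1, φ_1 = x, φ_2 = x^2.
G =
  [2, 0, 2/3]
  [0, 2/3, 0]
  [2/3, 0, 2/5],
b = (6/5, -16/15, -46/105).
Solving gives a_0 = 76/35, a_1 = -8/5, a_2 = -33/7, so
  g(x) = -33*x^2/7 - 8*x/5 + 76/35.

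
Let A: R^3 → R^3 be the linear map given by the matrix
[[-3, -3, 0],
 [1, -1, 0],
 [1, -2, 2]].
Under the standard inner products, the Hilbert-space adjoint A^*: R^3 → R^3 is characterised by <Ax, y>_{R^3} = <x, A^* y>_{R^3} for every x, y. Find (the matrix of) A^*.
A^* = A^T =
[[-3, 1, 1],
 [-3, -1, -2],
 [0, 0, 2]]

For real matrices with standard dot products, the defining identity <Ax, y> = <x, A^* y> gives (Ax)^T y = x^T (A^*) y, i.e. x^T A^T y = x^T (A^*) y. Since this holds for all x, y, we must have A^* = A^T. Therefore
A^* =
[[-3, 1, 1],
 [-3, -1, -2],
 [0, 0, 2]].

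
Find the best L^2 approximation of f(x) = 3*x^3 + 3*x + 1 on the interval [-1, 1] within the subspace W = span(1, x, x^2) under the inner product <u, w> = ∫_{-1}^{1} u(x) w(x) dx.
g(x) = 24*x/5 + 1

The best approximation g ∈ W is the orthogonal projection of f onto W. Writing g = a_0 + a_1 x + a_2 x^2, the coefficients solve the normal equations G · a = b where
  G_{ij} = <φ_i, φ_j> and b_i = <f, φ_i>, with φ_0 = 1, φ_1 = x, φ_2 = x^2.
G =
  [2, 0, 2/3]
  [0, 2/3, 0]
  [2/3, 0, 2/5],
b = (2, 16/5, 2/3).
Solving gives a_0 = 1, a_1 = 24/5, a_2 = 0, so
  g(x) = 24*x/5 + 1.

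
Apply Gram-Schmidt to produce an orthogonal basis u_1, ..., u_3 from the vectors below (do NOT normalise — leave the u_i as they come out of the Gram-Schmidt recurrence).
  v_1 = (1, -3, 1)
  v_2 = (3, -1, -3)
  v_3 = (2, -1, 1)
Orthogonal basis:
  u_1 = (1, -3, 1)
  u_2 = (30/11, -2/11, -36/11)
  u_3 = (11/10, 33/50, 22/25)

Apply the Gram-Schmidt recurrence
  u_1 = v_1
  u_i = v_i − Σ_{j<i} ((v_i · u_j) / (u_j · u_j)) · u_j.

Step by step this gives:
  u_1 = (1, -3, 1)
  u_2 = (30/11, -2/11, -36/11)
  u_3 = (11/10, 33/50, 22/25)

Orthogonality check:
  u_2 · u_1 = 0 (should be 0)
  u_3 · u_1 = 0 (should be 0)
  u_3 · u_2 = 0 (should be 0)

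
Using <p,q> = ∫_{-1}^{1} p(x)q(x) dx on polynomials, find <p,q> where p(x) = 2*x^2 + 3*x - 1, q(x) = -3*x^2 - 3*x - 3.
<p,q> = -22/5

Expand the product: p(x)·q(x) = -6*x^4 - 15*x^3 - 12*x^2 - 6*x + 3.
∫_{-1}^{1} of each monomial x^k gives [2/(k+1) if k even, 0 if k odd]. Integrating term-by-term (or equivalently evaluating the antiderivative F(x) = -6*x^5/5 - 15*x^4/4 - 4*x^3 - 3*x^2 + 3*x at the endpoints):
  F(1) − F(−1) = -179/20 − (-91/20) = -22/5.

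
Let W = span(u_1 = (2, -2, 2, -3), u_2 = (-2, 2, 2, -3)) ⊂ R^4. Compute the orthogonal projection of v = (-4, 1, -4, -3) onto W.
proj_W(v) = (-5/2, 5/2, 2/13, -3/13)

Set up U = [u_1 | ... | u_2] ∈ R^(4×2). The projector onto W = col(U) is P = U (U^T U)^(-1) U^T.
Compute U^T U =
  [21, 5]
  [5, 21],
and U^T v = (-9, 11).
Solve U^T U · c = U^T v for the coefficients: c = (-61/104, 69/104). The projection is proj_W(v) = U c.
Check: (v - proj_W(v)) · u_1 = 0  (should be 0).
Check: (v - proj_W(v)) · u_2 = 0  (should be 0).
Result: proj_W(v) = (-5/2, 5/2, 2/13, -3/13).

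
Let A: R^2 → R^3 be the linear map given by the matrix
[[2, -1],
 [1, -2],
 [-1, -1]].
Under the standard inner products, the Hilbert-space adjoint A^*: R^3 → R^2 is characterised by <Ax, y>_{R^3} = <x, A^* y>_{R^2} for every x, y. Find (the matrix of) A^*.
A^* = A^T =
[[2, 1, -1],
 [-1, -2, -1]]

For real matrices with standard dot products, the defining identity <Ax, y> = <x, A^* y> gives (Ax)^T y = x^T (A^*) y, i.e. x^T A^T y = x^T (A^*) y. Since this holds for all x, y, we must have A^* = A^T. Therefore
A^* =
[[2, 1, -1],
 [-1, -2, -1]].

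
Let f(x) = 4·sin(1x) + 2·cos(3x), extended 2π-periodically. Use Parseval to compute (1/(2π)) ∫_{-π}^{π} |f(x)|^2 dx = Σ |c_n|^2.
Σ |c_n|^2 = 10

Expand |f|^2 and use orthogonality of {sin(nx), cos(mx)} on [-π, π]:
  ∫_{-π}^{π} sin(nx)^2 dx = π, ∫ cos(mx)^2 dx = π, and cross terms integrate to 0.
So ∫_{-π}^{π} f(x)^2 dx = 4^2 · π + 2^2 · π = (16 + 4)π.
Divide by 2π: (16 + 4)/2 = 10.
By Parseval, this equals Σ |c_n|^2.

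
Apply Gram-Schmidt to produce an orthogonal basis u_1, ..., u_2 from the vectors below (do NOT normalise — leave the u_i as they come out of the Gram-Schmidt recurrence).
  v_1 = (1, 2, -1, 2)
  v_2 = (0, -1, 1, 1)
Orthogonal basis:
  u_1 = (1, 2, -1, 2)
  u_2 = (1/10, -4/5, 9/10, 6/5)

Apply the Gram-Schmidt recurrence
  u_1 = v_1
  u_i = v_i − Σ_{j<i} ((v_i · u_j) / (u_j · u_j)) · u_j.

Step by step this gives:
  u_1 = (1, 2, -1, 2)
  u_2 = (1/10, -4/5, 9/10, 6/5)

Orthogonality check:
  u_2 · u_1 = 0 (should be 0)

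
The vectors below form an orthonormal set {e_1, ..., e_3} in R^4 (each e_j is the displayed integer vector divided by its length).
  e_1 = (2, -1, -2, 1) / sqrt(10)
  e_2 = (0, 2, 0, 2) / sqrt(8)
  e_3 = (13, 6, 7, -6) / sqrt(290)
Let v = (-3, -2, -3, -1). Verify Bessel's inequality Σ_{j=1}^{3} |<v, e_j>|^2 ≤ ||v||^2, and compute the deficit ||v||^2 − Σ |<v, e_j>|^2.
Σ |<v, e_j>|^2 = 569/29; ||v||^2 = 23; deficit = 98/29

Write each e_j = u_j / sqrt(<u_j, u_j>) where u_j is the displayed integer vector. Then <v, e_j> = <v, u_j> / sqrt(<u_j, u_j>), so |<v, e_j>|^2 = <v, u_j>^2 / <u_j, u_j>.
Coefficients: <v, e_1> = 1/sqrt(10), <v, e_2> = -6/sqrt(8), <v, e_3> = -66/sqrt(290).
Square and sum: Σ |<v, e_j>|^2 = 569/29.
Compute ||v||^2 = v·v = 23.
Deficit = 23 − 569/29 = 98/29 ≥ 0, confirming Bessel's inequality. (The deficit equals ||v − Σ <v,e_j> e_j||^2, the squared distance from v to span{e_j}.)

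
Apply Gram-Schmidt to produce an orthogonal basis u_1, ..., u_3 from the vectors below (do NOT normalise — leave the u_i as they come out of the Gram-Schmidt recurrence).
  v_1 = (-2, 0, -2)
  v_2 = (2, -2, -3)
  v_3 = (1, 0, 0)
Orthogonal basis:
  u_1 = (-2, 0, -2)
  u_2 = (5/2, -2, -5/2)
  u_3 = (4/33, 10/33, -4/33)

Apply the Gram-Schmidt recurrence
  u_1 = v_1
  u_i = v_i − Σ_{j<i} ((v_i · u_j) / (u_j · u_j)) · u_j.

Step by step this gives:
  u_1 = (-2, 0, -2)
  u_2 = (5/2, -2, -5/2)
  u_3 = (4/33, 10/33, -4/33)

Orthogonality check:
  u_2 · u_1 = 0 (should be 0)
  u_3 · u_1 = 0 (should be 0)
  u_3 · u_2 = 0 (should be 0)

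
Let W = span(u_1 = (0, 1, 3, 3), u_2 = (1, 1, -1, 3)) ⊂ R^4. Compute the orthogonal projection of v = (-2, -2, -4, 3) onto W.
proj_W(v) = (206/179, 83/179, -575/179, 249/179)

Set up U = [u_1 | ... | u_2] ∈ R^(4×2). The projector onto W = col(U) is P = U (U^T U)^(-1) U^T.
Compute U^T U =
  [19, 7]
  [7, 12],
and U^T v = (-5, 9).
Solve U^T U · c = U^T v for the coefficients: c = (-123/179, 206/179). The projection is proj_W(v) = U c.
Check: (v - proj_W(v)) · u_1 = 0  (should be 0).
Check: (v - proj_W(v)) · u_2 = 0  (should be 0).
Result: proj_W(v) = (206/179, 83/179, -575/179, 249/179).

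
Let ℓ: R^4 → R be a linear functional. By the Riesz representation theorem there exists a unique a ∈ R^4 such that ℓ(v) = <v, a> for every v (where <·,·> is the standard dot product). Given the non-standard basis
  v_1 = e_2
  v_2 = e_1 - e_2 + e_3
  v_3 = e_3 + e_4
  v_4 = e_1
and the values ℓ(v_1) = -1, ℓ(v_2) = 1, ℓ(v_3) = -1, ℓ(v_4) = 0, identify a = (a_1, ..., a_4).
a = (0, -1, 0, -1)

Write a = (a_1, ..., a_4) in the standard basis. For each basis vector v_i, ℓ(v_i) = <v_i, a> is a linear equation in the a_j's. Collect the n equations into a matrix system V a = ℓ, where row i of V is v_i (expressed in the standard basis). Since V is invertible (lower-triangular with 1s on the diagonal, up to permutation), solve by back-substitution:
  V =
[[0, 1, 0, 0],
 [1, -1, 1, 0],
 [0, 0, 1, 1],
 [1, 0, 0, 0]]
  V a = (-1, 1, -1, 0)
Solving gives a = (0, -1, 0, -1).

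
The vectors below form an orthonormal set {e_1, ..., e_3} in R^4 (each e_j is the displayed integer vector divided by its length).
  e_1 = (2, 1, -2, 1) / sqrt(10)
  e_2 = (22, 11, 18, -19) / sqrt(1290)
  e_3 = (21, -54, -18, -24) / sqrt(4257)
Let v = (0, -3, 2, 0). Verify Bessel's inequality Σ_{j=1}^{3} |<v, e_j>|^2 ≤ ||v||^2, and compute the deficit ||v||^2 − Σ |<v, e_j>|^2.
Σ |<v, e_j>|^2 = 95/11; ||v||^2 = 13; deficit = 48/11

Write each e_j = u_j / sqrt(<u_j, u_j>) where u_j is the displayed integer vector. Then <v, e_j> = <v, u_j> / sqrt(<u_j, u_j>), so |<v, e_j>|^2 = <v, u_j>^2 / <u_j, u_j>.
Coefficients: <v, e_1> = -7/sqrt(10), <v, e_2> = 3/sqrt(1290), <v, e_3> = 126/sqrt(4257).
Square and sum: Σ |<v, e_j>|^2 = 95/11.
Compute ||v||^2 = v·v = 13.
Deficit = 13 − 95/11 = 48/11 ≥ 0, confirming Bessel's inequality. (The deficit equals ||v − Σ <v,e_j> e_j||^2, the squared distance from v to span{e_j}.)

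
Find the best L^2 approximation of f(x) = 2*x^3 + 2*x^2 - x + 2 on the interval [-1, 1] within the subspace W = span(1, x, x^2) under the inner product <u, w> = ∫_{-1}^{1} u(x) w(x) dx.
g(x) = 2*x^2 + x/5 + 2

The best approximation g ∈ W is the orthogonal projection of f onto W. Writing g = a_0 + a_1 x + a_2 x^2, the coefficients solve the normal equations G · a = b where
  G_{ij} = <φ_i, φ_j> and b_i = <f, φ_i>, with φ_0 = 1, φ_1 = x, φ_2 = x^2.
G =
  [2, 0, 2/3]
  [0, 2/3, 0]
  [2/3, 0, 2/5],
b = (16/3, 2/15, 32/15).
Solving gives a_0 = 2, a_1 = 1/5, a_2 = 2, so
  g(x) = 2*x^2 + x/5 + 2.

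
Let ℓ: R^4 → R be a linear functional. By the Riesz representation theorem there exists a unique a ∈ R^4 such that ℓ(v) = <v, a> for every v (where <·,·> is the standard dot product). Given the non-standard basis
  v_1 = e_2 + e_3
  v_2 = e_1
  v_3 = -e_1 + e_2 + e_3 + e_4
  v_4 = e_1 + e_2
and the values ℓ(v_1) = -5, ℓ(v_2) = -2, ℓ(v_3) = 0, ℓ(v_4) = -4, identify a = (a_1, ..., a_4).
a = (-2, -2, -3, 3)

Write a = (a_1, ..., a_4) in the standard basis. For each basis vector v_i, ℓ(v_i) = <v_i, a> is a linear equation in the a_j's. Collect the n equations into a matrix system V a = ℓ, where row i of V is v_i (expressed in the standard basis). Since V is invertible (lower-triangular with 1s on the diagonal, up to permutation), solve by back-substitution:
  V =
[[0, 1, 1, 0],
 [1, 0, 0, 0],
 [-1, 1, 1, 1],
 [1, 1, 0, 0]]
  V a = (-5, -2, 0, -4)
Solving gives a = (-2, -2, -3, 3).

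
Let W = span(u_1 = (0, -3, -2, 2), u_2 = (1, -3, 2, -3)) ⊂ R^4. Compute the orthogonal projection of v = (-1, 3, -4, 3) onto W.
proj_W(v) = (-227/195, 183/65, -542/195, 769/195)

Set up U = [u_1 | ... | u_2] ∈ R^(4×2). The projector onto W = col(U) is P = U (U^T U)^(-1) U^T.
Compute U^T U =
  [17, -1]
  [-1, 23],
and U^T v = (5, -27).
Solve U^T U · c = U^T v for the coefficients: c = (44/195, -227/195). The projection is proj_W(v) = U c.
Check: (v - proj_W(v)) · u_1 = 0  (should be 0).
Check: (v - proj_W(v)) · u_2 = 0  (should be 0).
Result: proj_W(v) = (-227/195, 183/65, -542/195, 769/195).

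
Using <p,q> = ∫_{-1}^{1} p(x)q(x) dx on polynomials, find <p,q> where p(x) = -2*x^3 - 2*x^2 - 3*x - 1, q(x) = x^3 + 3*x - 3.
<p,q> = -6/35

Expand the product: p(x)·q(x) = -2*x^6 - 2*x^5 - 9*x^4 - x^3 - 3*x^2 + 6*x + 3.
∫_{-1}^{1} of each monomial x^k gives [2/(k+1) if k even, 0 if k odd]. Integrating term-by-term (or equivalently evaluating the antiderivative F(x) = -2*x^7/7 - x^6/3 - 9*x^5/5 - x^4/4 - x^3 + 3*x^2 + 3*x at the endpoints):
  F(1) − F(−1) = 979/420 − (1051/420) = -6/35.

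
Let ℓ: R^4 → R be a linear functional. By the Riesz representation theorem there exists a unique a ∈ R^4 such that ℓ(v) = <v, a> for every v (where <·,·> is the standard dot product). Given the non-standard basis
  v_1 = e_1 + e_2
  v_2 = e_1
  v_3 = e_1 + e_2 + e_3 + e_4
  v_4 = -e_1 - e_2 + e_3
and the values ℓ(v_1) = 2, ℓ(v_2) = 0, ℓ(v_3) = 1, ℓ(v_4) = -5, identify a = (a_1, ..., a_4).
a = (0, 2, -3, 2)

Write a = (a_1, ..., a_4) in the standard basis. For each basis vector v_i, ℓ(v_i) = <v_i, a> is a linear equation in the a_j's. Collect the n equations into a matrix system V a = ℓ, where row i of V is v_i (expressed in the standard basis). Since V is invertible (lower-triangular with 1s on the diagonal, up to permutation), solve by back-substitution:
  V =
[[1, 1, 0, 0],
 [1, 0, 0, 0],
 [1, 1, 1, 1],
 [-1, -1, 1, 0]]
  V a = (2, 0, 1, -5)
Solving gives a = (0, 2, -3, 2).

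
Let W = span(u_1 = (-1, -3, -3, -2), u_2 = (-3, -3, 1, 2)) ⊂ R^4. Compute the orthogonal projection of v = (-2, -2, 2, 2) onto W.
proj_W(v) = (-142/63, -12/7, 104/63, 20/9)

Set up U = [u_1 | ... | u_2] ∈ R^(4×2). The projector onto W = col(U) is P = U (U^T U)^(-1) U^T.
Compute U^T U =
  [23, 5]
  [5, 23],
and U^T v = (-2, 18).
Solve U^T U · c = U^T v for the coefficients: c = (-17/63, 53/63). The projection is proj_W(v) = U c.
Check: (v - proj_W(v)) · u_1 = 0  (should be 0).
Check: (v - proj_W(v)) · u_2 = 0  (should be 0).
Result: proj_W(v) = (-142/63, -12/7, 104/63, 20/9).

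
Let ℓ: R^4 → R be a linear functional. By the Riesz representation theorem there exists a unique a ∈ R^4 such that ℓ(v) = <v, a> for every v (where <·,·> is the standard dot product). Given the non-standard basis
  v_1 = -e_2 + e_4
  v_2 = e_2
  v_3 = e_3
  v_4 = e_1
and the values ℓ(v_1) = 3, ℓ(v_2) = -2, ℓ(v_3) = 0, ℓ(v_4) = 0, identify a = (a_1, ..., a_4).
a = (0, -2, 0, 1)

Write a = (a_1, ..., a_4) in the standard basis. For each basis vector v_i, ℓ(v_i) = <v_i, a> is a linear equation in the a_j's. Collect the n equations into a matrix system V a = ℓ, where row i of V is v_i (expressed in the standard basis). Since V is invertible (lower-triangular with 1s on the diagonal, up to permutation), solve by back-substitution:
  V =
[[0, -1, 0, 1],
 [0, 1, 0, 0],
 [0, 0, 1, 0],
 [1, 0, 0, 0]]
  V a = (3, -2, 0, 0)
Solving gives a = (0, -2, 0, 1).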